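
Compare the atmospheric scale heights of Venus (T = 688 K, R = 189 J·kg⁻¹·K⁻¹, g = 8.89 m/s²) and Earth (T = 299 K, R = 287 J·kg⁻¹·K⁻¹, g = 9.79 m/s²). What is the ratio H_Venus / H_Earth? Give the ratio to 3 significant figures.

H = RT/g for each body.
H_Venus = 189 × 688 / 8.89 = 14627 m.
H_Earth = 287 × 299 / 9.79 = 8765.4 m.
H_Venus/H_Earth = 14627/8765.4 = 1.6687.

H_Venus/H_Earth ≈ 1.67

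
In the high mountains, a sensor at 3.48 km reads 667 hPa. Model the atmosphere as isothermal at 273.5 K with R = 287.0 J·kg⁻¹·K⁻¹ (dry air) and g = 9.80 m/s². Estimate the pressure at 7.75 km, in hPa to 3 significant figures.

Scale height: H = RT/g = 287.0 × 273.5 / 9.80 = 8009.6 m.
Between two levels, P₂ = P₁ exp(−Δz/H) with Δz = z₂ − z₁.
Δz = 7750.0 − 3480.0 = 4270.0 m; Δz/H = 4270.0/8009.6 = 0.53311.
P₂ = 667 × exp(−0.53311) = 667 × 0.58678 = 391.38 hPa.

P ≈ 391 hPa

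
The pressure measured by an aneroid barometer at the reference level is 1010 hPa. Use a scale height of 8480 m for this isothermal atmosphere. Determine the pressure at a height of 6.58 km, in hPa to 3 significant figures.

Barometric formula: P = P₀ exp(−z/H).
z/H = 6580.0/8480.0 = 0.77594; exp(−0.77594) = 0.46027.
P = 1010 × 0.46027 = 464.87 hPa.

P ≈ 465 hPa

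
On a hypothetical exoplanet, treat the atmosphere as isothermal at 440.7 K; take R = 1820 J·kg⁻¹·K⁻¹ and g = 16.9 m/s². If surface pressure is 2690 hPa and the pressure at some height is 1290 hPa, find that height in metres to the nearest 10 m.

z ≈ 34880 m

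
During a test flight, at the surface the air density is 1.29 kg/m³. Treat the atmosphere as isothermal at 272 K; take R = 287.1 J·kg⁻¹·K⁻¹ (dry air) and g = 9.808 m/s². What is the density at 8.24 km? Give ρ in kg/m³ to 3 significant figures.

Scale height: H = RT/g = 287.1 × 272 / 9.808 = 7962.0 m.
In an isothermal atmosphere, density decays like pressure: ρ = ρ₀ exp(−z/H).
z/H = 8240.0/7962.0 = 1.0349; exp(−1.0349) = 0.35526.
ρ = 1.29 × 0.35526 = 0.45829 kg/m³.

ρ ≈ 0.458 kg/m³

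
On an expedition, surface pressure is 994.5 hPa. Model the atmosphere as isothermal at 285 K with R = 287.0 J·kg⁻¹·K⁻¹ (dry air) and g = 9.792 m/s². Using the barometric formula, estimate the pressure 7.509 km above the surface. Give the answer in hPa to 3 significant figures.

P ≈ 405 hPa

Scale height: H = RT/g = 287.0 × 285 / 9.792 = 8353.2 m.
Barometric formula: P = P₀ exp(−z/H).
z/H = 7509.0/8353.2 = 0.89894; exp(−0.89894) = 0.40700.
P = 994.5 × 0.40700 = 404.76 hPa.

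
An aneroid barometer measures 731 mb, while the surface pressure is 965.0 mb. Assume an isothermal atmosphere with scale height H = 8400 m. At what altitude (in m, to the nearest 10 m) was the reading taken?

z ≈ 2330 m

Invert the barometric formula: z = H ln(P₀/P).
P₀/P = 965.0/731 = 1.3201; ln(1.3201) = 0.27771.
z = 8400.0 × 0.27771 = 2332.8 m.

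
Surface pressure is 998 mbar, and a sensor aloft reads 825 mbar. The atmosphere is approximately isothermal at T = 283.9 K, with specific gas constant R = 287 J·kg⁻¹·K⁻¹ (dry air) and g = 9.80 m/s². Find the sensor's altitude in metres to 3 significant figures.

z ≈ 1580 m

Scale height: H = RT/g = 287 × 283.9 / 9.80 = 8314.2 m.
Invert the barometric formula: z = H ln(P₀/P).
P₀/P = 998/825 = 1.2097; ln(1.2097) = 0.19037.
z = 8314.2 × 0.19037 = 1582.8 m.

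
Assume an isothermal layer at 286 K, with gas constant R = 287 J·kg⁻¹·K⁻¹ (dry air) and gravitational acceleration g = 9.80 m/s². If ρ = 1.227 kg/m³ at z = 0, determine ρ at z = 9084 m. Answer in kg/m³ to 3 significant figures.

ρ ≈ 0.415 kg/m³

Scale height: H = RT/g = 287 × 286 / 9.80 = 8375.7 m.
In an isothermal atmosphere, density decays like pressure: ρ = ρ₀ exp(−z/H).
z/H = 9084.0/8375.7 = 1.0846; exp(−1.0846) = 0.33804.
ρ = 1.227 × 0.33804 = 0.41478 kg/m³.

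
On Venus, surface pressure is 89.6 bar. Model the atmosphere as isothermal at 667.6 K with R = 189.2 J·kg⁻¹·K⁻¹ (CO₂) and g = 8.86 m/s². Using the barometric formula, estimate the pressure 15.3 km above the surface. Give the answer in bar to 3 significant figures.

P ≈ 30.6 bar

Scale height: H = RT/g = 189.2 × 667.6 / 8.86 = 14256 m.
Barometric formula: P = P₀ exp(−z/H).
z/H = 15300/14256 = 1.0732; exp(−1.0732) = 0.34191.
P = 89.6 × 0.34191 = 30.635 bar.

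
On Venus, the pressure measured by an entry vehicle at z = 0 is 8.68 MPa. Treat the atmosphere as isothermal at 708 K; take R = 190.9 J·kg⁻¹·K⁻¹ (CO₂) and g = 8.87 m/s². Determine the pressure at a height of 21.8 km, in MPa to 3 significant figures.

P ≈ 2.08 MPa

Scale height: H = RT/g = 190.9 × 708 / 8.87 = 15238 m.
Barometric formula: P = P₀ exp(−z/H).
z/H = 21800/15238 = 1.4306; exp(−1.4306) = 0.23917.
P = 8.68 × 0.23917 = 2.0760 MPa.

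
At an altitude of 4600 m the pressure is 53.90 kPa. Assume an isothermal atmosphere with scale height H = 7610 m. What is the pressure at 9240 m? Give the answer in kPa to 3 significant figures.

Between two levels, P₂ = P₁ exp(−Δz/H) with Δz = z₂ − z₁.
Δz = 9240.0 − 4600.0 = 4640.0 m; Δz/H = 4640.0/7610.0 = 0.60972.
P₂ = 53.90 × exp(−0.60972) = 53.90 × 0.54350 = 29.295 kPa.

P ≈ 29.3 kPa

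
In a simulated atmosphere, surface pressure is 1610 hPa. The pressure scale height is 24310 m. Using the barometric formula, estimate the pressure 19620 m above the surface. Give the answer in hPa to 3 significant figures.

Barometric formula: P = P₀ exp(−z/H).
z/H = 19620/24310 = 0.80708; exp(−0.80708) = 0.44616.
P = 1610 × 0.44616 = 718.32 hPa.

P ≈ 718 hPa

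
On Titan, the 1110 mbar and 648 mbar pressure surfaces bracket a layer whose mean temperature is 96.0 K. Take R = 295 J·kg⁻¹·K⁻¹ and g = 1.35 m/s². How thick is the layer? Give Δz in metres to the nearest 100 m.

Hypsometric equation: Δz = (R T̄/g) ln(P₁/P₂).
R T̄/g = 295 × 96.0 / 1.35 = 20978 m.
ln(1110/648) = ln(1.7130) = 0.53825.
Δz = 20978 × 0.53825 = 11291 m.

Δz ≈ 11300 m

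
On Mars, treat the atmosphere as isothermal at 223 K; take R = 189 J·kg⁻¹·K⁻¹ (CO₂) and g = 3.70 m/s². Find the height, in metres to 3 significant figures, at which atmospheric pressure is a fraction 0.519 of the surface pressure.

z ≈ 7470 m

Scale height: H = RT/g = 189 × 223 / 3.70 = 11391 m.
Set P/P₀ = exp(−z/H) = 0.519, so z = −H ln(0.519).
−ln(0.519) = 0.65585; z = 11391 × 0.65585 = 7470.8 m.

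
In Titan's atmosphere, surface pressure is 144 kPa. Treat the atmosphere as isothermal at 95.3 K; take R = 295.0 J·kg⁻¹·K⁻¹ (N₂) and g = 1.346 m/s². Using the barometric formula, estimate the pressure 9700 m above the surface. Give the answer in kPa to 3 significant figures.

Scale height: H = RT/g = 295.0 × 95.3 / 1.346 = 20887 m.
Barometric formula: P = P₀ exp(−z/H).
z/H = 9700.0/20887 = 0.46440; exp(−0.46440) = 0.62851.
P = 144 × 0.62851 = 90.505 kPa.

P ≈ 90.5 kPa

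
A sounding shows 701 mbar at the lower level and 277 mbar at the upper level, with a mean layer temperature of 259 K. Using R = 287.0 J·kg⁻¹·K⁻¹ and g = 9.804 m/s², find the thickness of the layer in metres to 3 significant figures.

Hypsometric equation: Δz = (R T̄/g) ln(P₁/P₂).
R T̄/g = 287.0 × 259 / 9.804 = 7581.9 m.
ln(701/277) = ln(2.5307) = 0.92850.
Δz = 7581.9 × 0.92850 = 7039.8 m.

Δz ≈ 7040 m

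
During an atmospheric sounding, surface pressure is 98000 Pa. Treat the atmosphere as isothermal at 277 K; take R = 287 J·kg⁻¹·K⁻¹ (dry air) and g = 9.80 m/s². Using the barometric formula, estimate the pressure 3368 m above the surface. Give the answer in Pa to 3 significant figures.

Scale height: H = RT/g = 287 × 277 / 9.80 = 8112.1 m.
Barometric formula: P = P₀ exp(−z/H).
z/H = 3368.0/8112.1 = 0.41518; exp(−0.41518) = 0.66022.
P = 98000 × 0.66022 = 64702 Pa.

P ≈ 64700 Pa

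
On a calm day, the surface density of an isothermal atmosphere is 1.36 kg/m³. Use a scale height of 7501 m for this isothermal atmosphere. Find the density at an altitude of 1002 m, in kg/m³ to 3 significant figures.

In an isothermal atmosphere, density decays like pressure: ρ = ρ₀ exp(−z/H).
z/H = 1002.0/7501.0 = 0.13358; exp(−0.13358) = 0.87496.
ρ = 1.36 × 0.87496 = 1.1899 kg/m³.

ρ ≈ 1.19 kg/m³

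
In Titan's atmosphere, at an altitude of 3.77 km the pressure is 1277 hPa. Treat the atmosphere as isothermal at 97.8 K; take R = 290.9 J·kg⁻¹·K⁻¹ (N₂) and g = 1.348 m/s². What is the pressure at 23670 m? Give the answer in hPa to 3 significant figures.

Scale height: H = RT/g = 290.9 × 97.8 / 1.348 = 21105 m.
Between two levels, P₂ = P₁ exp(−Δz/H) with Δz = z₂ − z₁.
Δz = 23670 − 3770.0 = 19900 m; Δz/H = 19900/21105 = 0.94290.
P₂ = 1277 × exp(−0.94290) = 1277 × 0.38950 = 497.39 hPa.

P ≈ 497 hPa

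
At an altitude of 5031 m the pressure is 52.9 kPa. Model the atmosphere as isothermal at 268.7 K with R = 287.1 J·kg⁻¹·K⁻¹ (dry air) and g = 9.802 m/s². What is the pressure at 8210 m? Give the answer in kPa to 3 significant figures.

P ≈ 35.3 kPa

Scale height: H = RT/g = 287.1 × 268.7 / 9.802 = 7870.2 m.
Between two levels, P₂ = P₁ exp(−Δz/H) with Δz = z₂ − z₁.
Δz = 8210.0 − 5031.0 = 3179.0 m; Δz/H = 3179.0/7870.2 = 0.40393.
P₂ = 52.9 × exp(−0.40393) = 52.9 × 0.66769 = 35.321 kPa.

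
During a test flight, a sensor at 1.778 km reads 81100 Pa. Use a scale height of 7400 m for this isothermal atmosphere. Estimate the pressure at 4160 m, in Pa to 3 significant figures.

P ≈ 58800 Pa

Between two levels, P₂ = P₁ exp(−Δz/H) with Δz = z₂ − z₁.
Δz = 4160.0 − 1778.0 = 2382.0 m; Δz/H = 2382.0/7400.0 = 0.32189.
P₂ = 81100 × exp(−0.32189) = 81100 × 0.72478 = 58780 Pa.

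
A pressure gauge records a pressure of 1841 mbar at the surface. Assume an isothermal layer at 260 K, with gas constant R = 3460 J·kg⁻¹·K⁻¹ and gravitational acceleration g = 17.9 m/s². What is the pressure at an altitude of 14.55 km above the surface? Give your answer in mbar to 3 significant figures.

Scale height: H = RT/g = 3460 × 260 / 17.9 = 50257 m.
Barometric formula: P = P₀ exp(−z/H).
z/H = 14550/50257 = 0.28951; exp(−0.28951) = 0.74863.
P = 1841 × 0.74863 = 1378.2 mbar.

P ≈ 1380 mbar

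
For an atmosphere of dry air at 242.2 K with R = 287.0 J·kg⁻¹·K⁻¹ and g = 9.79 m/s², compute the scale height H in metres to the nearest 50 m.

H ≈ 7100 m

The scale height of an isothermal atmosphere is H = RT/g.
H = 287.0 × 242.2 / 9.79 = 69511/9.79 = 7100.2 m.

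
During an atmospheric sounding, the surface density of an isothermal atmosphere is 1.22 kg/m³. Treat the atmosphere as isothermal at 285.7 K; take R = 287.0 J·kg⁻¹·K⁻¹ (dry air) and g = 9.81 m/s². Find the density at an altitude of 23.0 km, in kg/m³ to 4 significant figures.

ρ ≈ 0.07786 kg/m³

Scale height: H = RT/g = 287.0 × 285.7 / 9.81 = 8358.4 m.
In an isothermal atmosphere, density decays like pressure: ρ = ρ₀ exp(−z/H).
z/H = 23000/8358.4 = 2.7517; exp(−2.7517) = 0.063819.
ρ = 1.22 × 0.063819 = 0.077859 kg/m³.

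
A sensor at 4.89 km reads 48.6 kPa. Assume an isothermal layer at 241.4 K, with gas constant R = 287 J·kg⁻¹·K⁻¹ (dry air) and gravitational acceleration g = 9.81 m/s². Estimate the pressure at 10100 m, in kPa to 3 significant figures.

P ≈ 23.2 kPa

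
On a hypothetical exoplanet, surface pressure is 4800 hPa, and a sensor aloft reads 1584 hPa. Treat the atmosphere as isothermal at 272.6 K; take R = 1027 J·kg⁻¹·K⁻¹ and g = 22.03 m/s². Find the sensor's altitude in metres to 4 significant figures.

z ≈ 14090 m

Scale height: H = RT/g = 1027 × 272.6 / 22.03 = 12708 m.
Invert the barometric formula: z = H ln(P₀/P).
P₀/P = 4800/1584 = 3.0303; ln(3.0303) = 1.1087.
z = 12708 × 1.1087 = 14089 m.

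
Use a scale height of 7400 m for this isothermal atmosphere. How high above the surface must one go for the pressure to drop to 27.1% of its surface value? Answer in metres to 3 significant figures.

z ≈ 9660 m

Set P/P₀ = exp(−z/H) = 0.271, so z = −H ln(0.271).
−ln(0.271) = 1.3056; z = 7400.0 × 1.3056 = 9661.4 m.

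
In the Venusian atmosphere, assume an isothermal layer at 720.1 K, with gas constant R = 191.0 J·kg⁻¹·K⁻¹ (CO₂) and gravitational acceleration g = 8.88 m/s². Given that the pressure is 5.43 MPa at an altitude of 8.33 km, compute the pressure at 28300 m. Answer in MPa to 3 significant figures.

P ≈ 1.50 MPa

Scale height: H = RT/g = 191.0 × 720.1 / 8.88 = 15489 m.
Between two levels, P₂ = P₁ exp(−Δz/H) with Δz = z₂ − z₁.
Δz = 28300 − 8330.0 = 19970 m; Δz/H = 19970/15489 = 1.2893.
P₂ = 5.43 × exp(−1.2893) = 5.43 × 0.27546 = 1.4957 MPa.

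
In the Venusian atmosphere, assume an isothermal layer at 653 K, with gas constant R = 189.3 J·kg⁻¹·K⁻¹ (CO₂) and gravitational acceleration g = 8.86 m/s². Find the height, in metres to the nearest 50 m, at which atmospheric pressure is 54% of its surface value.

z ≈ 8600 m

Scale height: H = RT/g = 189.3 × 653 / 8.86 = 13952 m.
Set P/P₀ = exp(−z/H) = 0.54, so z = −H ln(0.54).
−ln(0.54) = 0.61619; z = 13952 × 0.61619 = 8597.1 m.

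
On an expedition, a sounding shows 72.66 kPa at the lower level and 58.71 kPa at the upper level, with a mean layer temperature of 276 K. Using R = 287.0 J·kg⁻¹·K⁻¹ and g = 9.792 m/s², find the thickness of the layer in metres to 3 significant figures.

Hypsometric equation: Δz = (R T̄/g) ln(P₁/P₂).
R T̄/g = 287.0 × 276 / 9.792 = 8089.5 m.
ln(72.66/58.71) = ln(1.2376) = 0.21317.
Δz = 8089.5 × 0.21317 = 1724.4 m.

Δz ≈ 1720 m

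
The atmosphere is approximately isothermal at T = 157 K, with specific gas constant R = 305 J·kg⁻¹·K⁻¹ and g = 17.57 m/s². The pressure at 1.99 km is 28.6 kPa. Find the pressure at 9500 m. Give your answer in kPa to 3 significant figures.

P ≈ 1.82 kPa

Scale height: H = RT/g = 305 × 157 / 17.57 = 2725.4 m.
Between two levels, P₂ = P₁ exp(−Δz/H) with Δz = z₂ − z₁.
Δz = 9500.0 − 1990.0 = 7510.0 m; Δz/H = 7510.0/2725.4 = 2.7556.
P₂ = 28.6 × exp(−2.7556) = 28.6 × 0.063571 = 1.8181 kPa.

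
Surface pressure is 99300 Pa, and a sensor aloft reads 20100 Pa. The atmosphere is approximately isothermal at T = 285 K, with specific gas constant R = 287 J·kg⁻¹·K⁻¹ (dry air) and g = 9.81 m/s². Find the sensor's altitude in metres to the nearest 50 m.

z ≈ 13300 m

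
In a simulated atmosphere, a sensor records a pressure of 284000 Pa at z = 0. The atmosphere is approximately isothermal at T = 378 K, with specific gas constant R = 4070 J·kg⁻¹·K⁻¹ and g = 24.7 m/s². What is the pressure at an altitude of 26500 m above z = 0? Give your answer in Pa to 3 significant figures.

Scale height: H = RT/g = 4070 × 378 / 24.7 = 62286 m.
Barometric formula: P = P₀ exp(−z/H).
z/H = 26500/62286 = 0.42546; exp(−0.42546) = 0.65347.
P = 284000 × 0.65347 = 185590 Pa.

P ≈ 186000 Pa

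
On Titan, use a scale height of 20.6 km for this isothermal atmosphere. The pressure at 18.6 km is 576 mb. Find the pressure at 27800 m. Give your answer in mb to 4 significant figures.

Between two levels, P₂ = P₁ exp(−Δz/H) with Δz = z₂ − z₁.
Δz = 27800 − 18600 = 9200.0 m; Δz/H = 9200.0/20600 = 0.44660.
P₂ = 576 × exp(−0.44660) = 576 × 0.63980 = 368.52 mb.

P ≈ 368.5 mb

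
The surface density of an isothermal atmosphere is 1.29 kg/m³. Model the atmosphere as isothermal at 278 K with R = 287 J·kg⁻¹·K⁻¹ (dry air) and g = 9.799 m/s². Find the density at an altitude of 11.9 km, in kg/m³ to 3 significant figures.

ρ ≈ 0.299 kg/m³

Scale height: H = RT/g = 287 × 278 / 9.799 = 8142.3 m.
In an isothermal atmosphere, density decays like pressure: ρ = ρ₀ exp(−z/H).
z/H = 11900/8142.3 = 1.4615; exp(−1.4615) = 0.23189.
ρ = 1.29 × 0.23189 = 0.29914 kg/m³.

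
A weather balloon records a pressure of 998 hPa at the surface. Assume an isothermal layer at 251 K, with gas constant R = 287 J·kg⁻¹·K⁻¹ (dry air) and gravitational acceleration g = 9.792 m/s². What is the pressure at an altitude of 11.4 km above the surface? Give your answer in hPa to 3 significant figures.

P ≈ 212 hPa

Scale height: H = RT/g = 287 × 251 / 9.792 = 7356.7 m.
Barometric formula: P = P₀ exp(−z/H).
z/H = 11400/7356.7 = 1.5496; exp(−1.5496) = 0.21233.
P = 998 × 0.21233 = 211.91 hPa.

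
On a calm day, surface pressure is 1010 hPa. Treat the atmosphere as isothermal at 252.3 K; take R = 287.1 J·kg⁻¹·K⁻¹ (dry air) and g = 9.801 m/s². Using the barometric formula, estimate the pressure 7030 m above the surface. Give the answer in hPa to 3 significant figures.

Scale height: H = RT/g = 287.1 × 252.3 / 9.801 = 7390.6 m.
Barometric formula: P = P₀ exp(−z/H).
z/H = 7030.0/7390.6 = 0.95121; exp(−0.95121) = 0.38627.
P = 1010 × 0.38627 = 390.13 hPa.

P ≈ 390 hPa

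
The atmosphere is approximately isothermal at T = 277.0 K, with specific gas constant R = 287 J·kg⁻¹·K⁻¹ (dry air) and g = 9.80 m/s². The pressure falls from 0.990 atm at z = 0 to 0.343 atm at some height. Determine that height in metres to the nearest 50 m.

Scale height: H = RT/g = 287 × 277.0 / 9.80 = 8112.1 m.
Invert the barometric formula: z = H ln(P₀/P).
P₀/P = 0.990/0.343 = 2.8863; ln(2.8863) = 1.0600.
z = 8112.1 × 1.0600 = 8598.8 m.

z ≈ 8600 m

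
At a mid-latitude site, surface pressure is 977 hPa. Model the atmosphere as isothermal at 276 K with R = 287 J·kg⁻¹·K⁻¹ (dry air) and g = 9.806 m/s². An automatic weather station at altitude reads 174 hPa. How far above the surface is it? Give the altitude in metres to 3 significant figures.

Scale height: H = RT/g = 287 × 276 / 9.806 = 8077.9 m.
Invert the barometric formula: z = H ln(P₀/P).
P₀/P = 977/174 = 5.6149; ln(5.6149) = 1.7254.
z = 8077.9 × 1.7254 = 13938 m.

z ≈ 13900 m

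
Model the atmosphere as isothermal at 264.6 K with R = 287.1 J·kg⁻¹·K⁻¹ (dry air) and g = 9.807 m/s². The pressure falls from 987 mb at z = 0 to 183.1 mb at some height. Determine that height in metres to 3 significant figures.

Scale height: H = RT/g = 287.1 × 264.6 / 9.807 = 7746.2 m.
Invert the barometric formula: z = H ln(P₀/P).
P₀/P = 987/183.1 = 5.3905; ln(5.3905) = 1.6846.
z = 7746.2 × 1.6846 = 13049 m.

z ≈ 13000 m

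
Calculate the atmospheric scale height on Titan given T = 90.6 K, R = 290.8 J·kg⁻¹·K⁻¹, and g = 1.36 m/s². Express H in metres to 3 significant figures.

H ≈ 19400 m

The scale height of an isothermal atmosphere is H = RT/g.
H = 290.8 × 90.6 / 1.36 = 26346/1.36 = 19372 m.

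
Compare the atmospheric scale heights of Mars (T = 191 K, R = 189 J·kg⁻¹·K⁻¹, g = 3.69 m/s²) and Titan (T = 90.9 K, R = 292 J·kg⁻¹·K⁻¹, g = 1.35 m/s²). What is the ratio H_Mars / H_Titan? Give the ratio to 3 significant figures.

H_Mars/H_Titan ≈ 0.498

H = RT/g for each body.
H_Mars = 189 × 191 / 3.69 = 9782.9 m.
H_Titan = 292 × 90.9 / 1.35 = 19661 m.
H_Mars/H_Titan = 9782.9/19661 = 0.49758.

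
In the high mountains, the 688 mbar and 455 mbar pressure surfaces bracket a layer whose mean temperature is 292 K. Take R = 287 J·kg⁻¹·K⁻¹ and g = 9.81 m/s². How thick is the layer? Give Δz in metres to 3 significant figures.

Δz ≈ 3530 m

Hypsometric equation: Δz = (R T̄/g) ln(P₁/P₂).
R T̄/g = 287 × 292 / 9.81 = 8542.7 m.
ln(688/455) = ln(1.5121) = 0.41350.
Δz = 8542.7 × 0.41350 = 3532.4 m.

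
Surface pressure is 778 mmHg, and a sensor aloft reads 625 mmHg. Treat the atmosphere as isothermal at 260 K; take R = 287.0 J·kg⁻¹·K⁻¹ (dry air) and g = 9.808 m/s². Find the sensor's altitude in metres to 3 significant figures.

z ≈ 1670 m

Scale height: H = RT/g = 287.0 × 260 / 9.808 = 7608.1 m.
Invert the barometric formula: z = H ln(P₀/P).
P₀/P = 778/625 = 1.2448; ln(1.2448) = 0.21897.
z = 7608.1 × 0.21897 = 1665.9 m.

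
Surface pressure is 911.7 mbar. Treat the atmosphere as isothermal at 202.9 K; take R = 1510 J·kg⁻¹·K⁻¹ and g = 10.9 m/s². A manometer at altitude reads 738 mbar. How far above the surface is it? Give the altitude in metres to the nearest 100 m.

z ≈ 5900 m

Scale height: H = RT/g = 1510 × 202.9 / 10.9 = 28108 m.
Invert the barometric formula: z = H ln(P₀/P).
P₀/P = 911.7/738 = 1.2354; ln(1.2354) = 0.21139.
z = 28108 × 0.21139 = 5941.8 m.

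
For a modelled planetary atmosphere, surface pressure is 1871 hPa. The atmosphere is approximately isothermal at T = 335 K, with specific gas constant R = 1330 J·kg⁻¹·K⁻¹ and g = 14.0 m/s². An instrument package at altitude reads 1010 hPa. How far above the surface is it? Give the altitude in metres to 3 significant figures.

z ≈ 19600 m

Scale height: H = RT/g = 1330 × 335 / 14.0 = 31825 m.
Invert the barometric formula: z = H ln(P₀/P).
P₀/P = 1871/1010 = 1.8525; ln(1.8525) = 0.61654.
z = 31825 × 0.61654 = 19621 m.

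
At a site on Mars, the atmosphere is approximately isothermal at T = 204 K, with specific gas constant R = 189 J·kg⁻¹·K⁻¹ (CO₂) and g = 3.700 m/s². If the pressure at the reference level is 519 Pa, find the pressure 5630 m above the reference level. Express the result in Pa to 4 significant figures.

P ≈ 302.4 Pa

Scale height: H = RT/g = 189 × 204 / 3.700 = 10421 m.
Barometric formula: P = P₀ exp(−z/H).
z/H = 5630.0/10421 = 0.54026; exp(−0.54026) = 0.58260.
P = 519 × 0.58260 = 302.37 Pa.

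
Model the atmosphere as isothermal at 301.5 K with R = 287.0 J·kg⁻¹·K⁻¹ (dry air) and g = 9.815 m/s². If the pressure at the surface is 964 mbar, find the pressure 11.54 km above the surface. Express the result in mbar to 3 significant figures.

Scale height: H = RT/g = 287.0 × 301.5 / 9.815 = 8816.1 m.
Barometric formula: P = P₀ exp(−z/H).
z/H = 11540/8816.1 = 1.3090; exp(−1.3090) = 0.27009.
P = 964 × 0.27009 = 260.37 mbar.

P ≈ 260 mbar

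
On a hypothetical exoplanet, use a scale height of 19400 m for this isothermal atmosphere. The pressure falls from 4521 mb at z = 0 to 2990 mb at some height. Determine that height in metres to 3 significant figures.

z ≈ 8020 m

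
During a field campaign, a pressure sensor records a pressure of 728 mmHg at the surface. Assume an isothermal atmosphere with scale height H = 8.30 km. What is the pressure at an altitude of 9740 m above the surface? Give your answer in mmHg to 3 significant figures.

P ≈ 225 mmHg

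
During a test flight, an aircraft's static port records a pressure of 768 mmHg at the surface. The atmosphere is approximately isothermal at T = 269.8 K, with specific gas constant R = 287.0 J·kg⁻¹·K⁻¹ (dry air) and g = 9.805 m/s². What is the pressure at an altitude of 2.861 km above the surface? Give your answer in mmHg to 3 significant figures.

Scale height: H = RT/g = 287.0 × 269.8 / 9.805 = 7897.3 m.
Barometric formula: P = P₀ exp(−z/H).
z/H = 2861.0/7897.3 = 0.36228; exp(−0.36228) = 0.69609.
P = 768 × 0.69609 = 534.60 mmHg.

P ≈ 535 mmHg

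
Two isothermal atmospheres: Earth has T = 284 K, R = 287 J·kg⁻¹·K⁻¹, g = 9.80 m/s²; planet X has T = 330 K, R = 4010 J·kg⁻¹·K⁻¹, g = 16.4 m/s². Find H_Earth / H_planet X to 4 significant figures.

H_Earth/H_planet X ≈ 0.1031

H = RT/g for each body.
H_Earth = 287 × 284 / 9.80 = 8317.1 m.
H_planet X = 4010 × 330 / 16.4 = 80689 m.
H_Earth/H_planet X = 8317.1/80689 = 0.10308.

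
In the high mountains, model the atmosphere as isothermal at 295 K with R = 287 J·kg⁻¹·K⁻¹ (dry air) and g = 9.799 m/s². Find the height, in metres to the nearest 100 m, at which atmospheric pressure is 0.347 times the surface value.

Scale height: H = RT/g = 287 × 295 / 9.799 = 8640.2 m.
Set P/P₀ = exp(−z/H) = 0.347, so z = −H ln(0.347).
−ln(0.347) = 1.0584; z = 8640.2 × 1.0584 = 9144.8 m.

z ≈ 9100 m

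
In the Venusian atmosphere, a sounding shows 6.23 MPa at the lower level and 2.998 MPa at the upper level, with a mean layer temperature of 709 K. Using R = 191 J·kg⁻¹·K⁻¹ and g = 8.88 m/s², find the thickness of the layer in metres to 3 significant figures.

Δz ≈ 11200 m

Hypsometric equation: Δz = (R T̄/g) ln(P₁/P₂).
R T̄/g = 191 × 709 / 8.88 = 15250 m.
ln(6.23/2.998) = ln(2.0781) = 0.73145.
Δz = 15250 × 0.73145 = 11155 m.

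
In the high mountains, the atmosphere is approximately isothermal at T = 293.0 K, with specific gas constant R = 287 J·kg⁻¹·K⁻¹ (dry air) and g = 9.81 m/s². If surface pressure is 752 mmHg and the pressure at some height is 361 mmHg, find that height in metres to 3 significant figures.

z ≈ 6290 m

Scale height: H = RT/g = 287 × 293.0 / 9.81 = 8572.0 m.
Invert the barometric formula: z = H ln(P₀/P).
P₀/P = 752/361 = 2.0831; ln(2.0831) = 0.73386.
z = 8572.0 × 0.73386 = 6290.6 m.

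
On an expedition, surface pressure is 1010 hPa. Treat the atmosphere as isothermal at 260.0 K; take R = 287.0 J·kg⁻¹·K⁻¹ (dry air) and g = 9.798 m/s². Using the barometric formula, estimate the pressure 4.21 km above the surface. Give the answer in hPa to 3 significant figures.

P ≈ 581 hPa

Scale height: H = RT/g = 287.0 × 260.0 / 9.798 = 7615.8 m.
Barometric formula: P = P₀ exp(−z/H).
z/H = 4210.0/7615.8 = 0.55280; exp(−0.55280) = 0.57534.
P = 1010 × 0.57534 = 581.09 hPa.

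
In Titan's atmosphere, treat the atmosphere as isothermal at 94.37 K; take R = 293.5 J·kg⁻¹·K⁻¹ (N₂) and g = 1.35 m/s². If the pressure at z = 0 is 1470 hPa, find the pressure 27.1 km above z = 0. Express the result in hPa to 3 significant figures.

Scale height: H = RT/g = 293.5 × 94.37 / 1.35 = 20517 m.
Barometric formula: P = P₀ exp(−z/H).
z/H = 27100/20517 = 1.3209; exp(−1.3209) = 0.26689.
P = 1470 × 0.26689 = 392.33 hPa.

P ≈ 392 hPa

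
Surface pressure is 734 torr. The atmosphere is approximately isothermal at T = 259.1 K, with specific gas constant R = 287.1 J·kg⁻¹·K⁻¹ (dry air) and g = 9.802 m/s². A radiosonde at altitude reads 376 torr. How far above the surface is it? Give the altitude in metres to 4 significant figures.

z ≈ 5076 m

Scale height: H = RT/g = 287.1 × 259.1 / 9.802 = 7589.0 m.
Invert the barometric formula: z = H ln(P₀/P).
P₀/P = 734/376 = 1.9521; ln(1.9521) = 0.66891.
z = 7589.0 × 0.66891 = 5076.4 m.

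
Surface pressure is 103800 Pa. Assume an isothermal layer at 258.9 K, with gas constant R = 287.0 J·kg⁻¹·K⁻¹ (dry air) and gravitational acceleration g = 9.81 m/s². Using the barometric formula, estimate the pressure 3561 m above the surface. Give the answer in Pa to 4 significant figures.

Scale height: H = RT/g = 287.0 × 258.9 / 9.81 = 7574.3 m.
Barometric formula: P = P₀ exp(−z/H).
z/H = 3561.0/7574.3 = 0.47014; exp(−0.47014) = 0.62491.
P = 103800 × 0.62491 = 64866 Pa.

P ≈ 64870 Pa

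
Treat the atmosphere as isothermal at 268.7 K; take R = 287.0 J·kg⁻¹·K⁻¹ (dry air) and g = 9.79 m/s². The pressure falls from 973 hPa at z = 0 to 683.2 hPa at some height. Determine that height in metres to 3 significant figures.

Scale height: H = RT/g = 287.0 × 268.7 / 9.79 = 7877.1 m.
Invert the barometric formula: z = H ln(P₀/P).
P₀/P = 973/683.2 = 1.4242; ln(1.4242) = 0.35361.
z = 7877.1 × 0.35361 = 2785.4 m.

z ≈ 2790 m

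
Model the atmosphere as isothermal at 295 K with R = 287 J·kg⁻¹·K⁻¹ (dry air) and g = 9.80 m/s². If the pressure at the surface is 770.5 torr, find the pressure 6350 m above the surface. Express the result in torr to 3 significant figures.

P ≈ 369 torr

Scale height: H = RT/g = 287 × 295 / 9.80 = 8639.3 m.
Barometric formula: P = P₀ exp(−z/H).
z/H = 6350.0/8639.3 = 0.73501; exp(−0.73501) = 0.47950.
P = 770.5 × 0.47950 = 369.45 torr.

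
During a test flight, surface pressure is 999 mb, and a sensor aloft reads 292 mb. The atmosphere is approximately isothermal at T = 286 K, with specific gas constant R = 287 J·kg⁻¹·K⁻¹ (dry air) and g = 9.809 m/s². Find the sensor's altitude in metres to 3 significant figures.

z ≈ 10300 m

Scale height: H = RT/g = 287 × 286 / 9.809 = 8368.0 m.
Invert the barometric formula: z = H ln(P₀/P).
P₀/P = 999/292 = 3.4212; ln(3.4212) = 1.2300.
z = 8368.0 × 1.2300 = 10293 m.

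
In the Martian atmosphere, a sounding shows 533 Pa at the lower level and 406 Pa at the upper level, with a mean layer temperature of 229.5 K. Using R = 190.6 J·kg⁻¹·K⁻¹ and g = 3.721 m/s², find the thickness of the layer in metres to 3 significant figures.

Δz ≈ 3200 m

Hypsometric equation: Δz = (R T̄/g) ln(P₁/P₂).
R T̄/g = 190.6 × 229.5 / 3.721 = 11756 m.
ln(533/406) = ln(1.3128) = 0.27216.
Δz = 11756 × 0.27216 = 3199.5 m.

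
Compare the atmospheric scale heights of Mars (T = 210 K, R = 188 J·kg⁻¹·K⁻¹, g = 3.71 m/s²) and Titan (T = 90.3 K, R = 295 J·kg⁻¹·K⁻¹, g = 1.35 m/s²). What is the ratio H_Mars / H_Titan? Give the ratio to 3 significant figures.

H_Mars/H_Titan ≈ 0.539

H = RT/g for each body.
H_Mars = 188 × 210 / 3.71 = 10642 m.
H_Titan = 295 × 90.3 / 1.35 = 19732 m.
H_Mars/H_Titan = 10642/19732 = 0.53933.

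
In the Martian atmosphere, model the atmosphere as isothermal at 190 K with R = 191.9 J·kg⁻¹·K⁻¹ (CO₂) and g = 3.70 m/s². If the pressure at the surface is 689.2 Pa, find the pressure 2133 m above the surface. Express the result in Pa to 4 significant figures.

P ≈ 555.1 Pa

Scale height: H = RT/g = 191.9 × 190 / 3.70 = 9854.3 m.
Barometric formula: P = P₀ exp(−z/H).
z/H = 2133.0/9854.3 = 0.21645; exp(−0.21645) = 0.80537.
P = 689.2 × 0.80537 = 555.06 Pa.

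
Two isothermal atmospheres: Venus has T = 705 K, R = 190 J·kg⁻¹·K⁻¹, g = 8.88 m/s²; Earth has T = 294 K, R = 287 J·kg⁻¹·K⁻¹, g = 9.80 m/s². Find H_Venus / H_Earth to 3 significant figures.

H = RT/g for each body.
H_Venus = 190 × 705 / 8.88 = 15084 m.
H_Earth = 287 × 294 / 9.80 = 8610.0 m.
H_Venus/H_Earth = 15084/8610.0 = 1.7519.

H_Venus/H_Earth ≈ 1.75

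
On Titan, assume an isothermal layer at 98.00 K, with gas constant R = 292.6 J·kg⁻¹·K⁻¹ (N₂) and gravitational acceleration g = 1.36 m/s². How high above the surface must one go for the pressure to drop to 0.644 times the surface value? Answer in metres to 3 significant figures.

Scale height: H = RT/g = 292.6 × 98.00 / 1.36 = 21084 m.
Set P/P₀ = exp(−z/H) = 0.644, so z = −H ln(0.644).
−ln(0.644) = 0.44006; z = 21084 × 0.44006 = 9278.2 m.

z ≈ 9280 m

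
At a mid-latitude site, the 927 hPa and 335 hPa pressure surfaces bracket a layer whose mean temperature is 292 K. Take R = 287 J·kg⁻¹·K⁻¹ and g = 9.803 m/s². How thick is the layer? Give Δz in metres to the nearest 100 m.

Hypsometric equation: Δz = (R T̄/g) ln(P₁/P₂).
R T̄/g = 287 × 292 / 9.803 = 8548.8 m.
ln(927/335) = ln(2.7672) = 1.0178.
Δz = 8548.8 × 1.0178 = 8701.0 m.

Δz ≈ 8700 m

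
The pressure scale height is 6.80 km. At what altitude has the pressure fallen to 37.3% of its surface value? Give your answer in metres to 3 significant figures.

z ≈ 6710 m

Set P/P₀ = exp(−z/H) = 0.373, so z = −H ln(0.373).
−ln(0.373) = 0.98618; z = 6800.0 × 0.98618 = 6706.0 m.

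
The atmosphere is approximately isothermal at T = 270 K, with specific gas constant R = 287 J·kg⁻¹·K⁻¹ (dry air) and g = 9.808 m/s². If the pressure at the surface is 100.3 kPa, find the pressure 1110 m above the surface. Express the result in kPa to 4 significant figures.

P ≈ 87.15 kPa

Scale height: H = RT/g = 287 × 270 / 9.808 = 7900.7 m.
Barometric formula: P = P₀ exp(−z/H).
z/H = 1110.0/7900.7 = 0.14049; exp(−0.14049) = 0.86893.
P = 100.3 × 0.86893 = 87.154 kPa.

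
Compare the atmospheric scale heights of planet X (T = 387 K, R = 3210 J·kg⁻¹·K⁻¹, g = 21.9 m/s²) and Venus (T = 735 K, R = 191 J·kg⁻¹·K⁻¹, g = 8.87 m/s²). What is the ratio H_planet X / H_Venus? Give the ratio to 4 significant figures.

H_planet X/H_Venus ≈ 3.584

H = RT/g for each body.
H_planet X = 3210 × 387 / 21.9 = 56725 m.
H_Venus = 191 × 735 / 8.87 = 15827 m.
H_planet X/H_Venus = 56725/15827 = 3.5841.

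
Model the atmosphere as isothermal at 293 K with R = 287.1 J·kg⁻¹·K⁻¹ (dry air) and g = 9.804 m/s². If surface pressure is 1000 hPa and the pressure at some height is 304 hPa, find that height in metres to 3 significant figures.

Scale height: H = RT/g = 287.1 × 293 / 9.804 = 8580.2 m.
Invert the barometric formula: z = H ln(P₀/P).
P₀/P = 1000/304 = 3.2895; ln(3.2895) = 1.1907.
z = 8580.2 × 1.1907 = 10216 m.

z ≈ 10200 m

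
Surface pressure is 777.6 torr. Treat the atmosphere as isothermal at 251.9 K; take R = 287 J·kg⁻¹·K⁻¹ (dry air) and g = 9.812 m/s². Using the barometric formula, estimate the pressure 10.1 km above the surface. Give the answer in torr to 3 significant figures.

P ≈ 197 torr

Scale height: H = RT/g = 287 × 251.9 / 9.812 = 7368.0 m.
Barometric formula: P = P₀ exp(−z/H).
z/H = 10100/7368.0 = 1.3708; exp(−1.3708) = 0.25390.
P = 777.6 × 0.25390 = 197.43 torr.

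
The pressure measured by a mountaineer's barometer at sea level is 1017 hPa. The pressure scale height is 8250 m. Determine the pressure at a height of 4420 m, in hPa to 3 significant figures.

P ≈ 595 hPa

Barometric formula: P = P₀ exp(−z/H).
z/H = 4420.0/8250.0 = 0.53576; exp(−0.53576) = 0.58522.
P = 1017 × 0.58522 = 595.17 hPa.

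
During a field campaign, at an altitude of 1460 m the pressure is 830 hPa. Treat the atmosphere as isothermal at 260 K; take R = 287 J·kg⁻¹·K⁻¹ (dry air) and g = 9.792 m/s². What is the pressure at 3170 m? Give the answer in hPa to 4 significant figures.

Scale height: H = RT/g = 287 × 260 / 9.792 = 7620.5 m.
Between two levels, P₂ = P₁ exp(−Δz/H) with Δz = z₂ − z₁.
Δz = 3170.0 − 1460.0 = 1710.0 m; Δz/H = 1710.0/7620.5 = 0.22439.
P₂ = 830 × exp(−0.22439) = 830 × 0.79900 = 663.17 hPa.

P ≈ 663.2 hPa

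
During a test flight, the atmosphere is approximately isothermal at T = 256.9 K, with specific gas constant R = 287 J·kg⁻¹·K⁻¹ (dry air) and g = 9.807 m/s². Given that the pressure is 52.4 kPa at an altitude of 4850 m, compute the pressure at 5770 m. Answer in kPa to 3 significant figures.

P ≈ 46.4 kPa

Scale height: H = RT/g = 287 × 256.9 / 9.807 = 7518.1 m.
Between two levels, P₂ = P₁ exp(−Δz/H) with Δz = z₂ − z₁.
Δz = 5770.0 − 4850.0 = 920.00 m; Δz/H = 920.00/7518.1 = 0.12237.
P₂ = 52.4 × exp(−0.12237) = 52.4 × 0.88482 = 46.365 kPa.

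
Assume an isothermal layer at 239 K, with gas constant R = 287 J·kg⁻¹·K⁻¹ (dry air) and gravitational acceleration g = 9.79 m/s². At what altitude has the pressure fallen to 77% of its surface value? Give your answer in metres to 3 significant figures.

z ≈ 1830 m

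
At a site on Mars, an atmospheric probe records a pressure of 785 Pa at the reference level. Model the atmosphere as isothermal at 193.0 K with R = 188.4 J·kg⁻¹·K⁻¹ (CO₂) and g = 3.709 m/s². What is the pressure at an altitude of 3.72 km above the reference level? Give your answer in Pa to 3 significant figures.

Scale height: H = RT/g = 188.4 × 193.0 / 3.709 = 9803.5 m.
Barometric formula: P = P₀ exp(−z/H).
z/H = 3720.0/9803.5 = 0.37946; exp(−0.37946) = 0.68423.
P = 785 × 0.68423 = 537.12 Pa.

P ≈ 537 Pa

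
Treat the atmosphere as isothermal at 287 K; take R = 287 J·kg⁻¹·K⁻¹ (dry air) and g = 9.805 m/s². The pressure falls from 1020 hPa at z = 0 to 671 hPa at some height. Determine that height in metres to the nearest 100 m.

z ≈ 3500 m

Scale height: H = RT/g = 287 × 287 / 9.805 = 8400.7 m.
Invert the barometric formula: z = H ln(P₀/P).
P₀/P = 1020/671 = 1.5201; ln(1.5201) = 0.41878.
z = 8400.7 × 0.41878 = 3518.0 m.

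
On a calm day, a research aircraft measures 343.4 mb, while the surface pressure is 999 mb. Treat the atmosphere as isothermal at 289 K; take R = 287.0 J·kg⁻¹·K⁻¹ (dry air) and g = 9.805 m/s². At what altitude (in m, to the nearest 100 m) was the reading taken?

z ≈ 9000 m

Scale height: H = RT/g = 287.0 × 289 / 9.805 = 8459.3 m.
Invert the barometric formula: z = H ln(P₀/P).
P₀/P = 999/343.4 = 2.9091; ln(2.9091) = 1.0678.
z = 8459.3 × 1.0678 = 9032.8 m.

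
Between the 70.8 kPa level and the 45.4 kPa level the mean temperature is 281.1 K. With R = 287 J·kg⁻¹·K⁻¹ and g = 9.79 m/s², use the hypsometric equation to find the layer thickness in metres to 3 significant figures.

Hypsometric equation: Δz = (R T̄/g) ln(P₁/P₂).
R T̄/g = 287 × 281.1 / 9.79 = 8240.6 m.
ln(70.8/45.4) = ln(1.5595) = 0.44437.
Δz = 8240.6 × 0.44437 = 3661.9 m.

Δz ≈ 3660 m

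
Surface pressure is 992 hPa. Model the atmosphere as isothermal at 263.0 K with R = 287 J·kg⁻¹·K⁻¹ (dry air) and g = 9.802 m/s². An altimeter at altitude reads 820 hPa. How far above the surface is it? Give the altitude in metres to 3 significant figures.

z ≈ 1470 m

Scale height: H = RT/g = 287 × 263.0 / 9.802 = 7700.6 m.
Invert the barometric formula: z = H ln(P₀/P).
P₀/P = 992/820 = 1.2098; ln(1.2098) = 0.19046.
z = 7700.6 × 0.19046 = 1466.7 m.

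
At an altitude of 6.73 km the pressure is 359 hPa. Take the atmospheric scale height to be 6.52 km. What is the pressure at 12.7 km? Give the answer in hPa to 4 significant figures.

P ≈ 143.7 hPa

Between two levels, P₂ = P₁ exp(−Δz/H) with Δz = z₂ − z₁.
Δz = 12700 − 6730.0 = 5970.0 m; Δz/H = 5970.0/6520.0 = 0.91564.
P₂ = 359 × exp(−0.91564) = 359 × 0.40026 = 143.69 hPa.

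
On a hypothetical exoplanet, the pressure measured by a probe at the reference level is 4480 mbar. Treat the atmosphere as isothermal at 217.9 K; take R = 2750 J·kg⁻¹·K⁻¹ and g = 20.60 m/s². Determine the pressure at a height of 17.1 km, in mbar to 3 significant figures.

Scale height: H = RT/g = 2750 × 217.9 / 20.60 = 29089 m.
Barometric formula: P = P₀ exp(−z/H).
z/H = 17100/29089 = 0.58785; exp(−0.58785) = 0.55552.
P = 4480 × 0.55552 = 2488.7 mbar.

P ≈ 2490 mbar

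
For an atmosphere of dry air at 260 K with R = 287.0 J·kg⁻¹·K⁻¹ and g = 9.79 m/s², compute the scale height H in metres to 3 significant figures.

H ≈ 7620 m

The scale height of an isothermal atmosphere is H = RT/g.
H = 287.0 × 260 / 9.79 = 74620/9.79 = 7622.1 m.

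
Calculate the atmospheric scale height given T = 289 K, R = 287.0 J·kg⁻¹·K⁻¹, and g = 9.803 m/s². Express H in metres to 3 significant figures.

H ≈ 8460 m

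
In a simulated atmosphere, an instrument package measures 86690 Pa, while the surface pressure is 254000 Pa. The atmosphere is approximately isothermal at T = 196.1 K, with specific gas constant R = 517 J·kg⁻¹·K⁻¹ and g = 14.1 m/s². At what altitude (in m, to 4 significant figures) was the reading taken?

Scale height: H = RT/g = 517 × 196.1 / 14.1 = 7190.3 m.
Invert the barometric formula: z = H ln(P₀/P).
P₀/P = 254000/86690 = 2.9300; ln(2.9300) = 1.0750.
z = 7190.3 × 1.0750 = 7729.6 m.

z ≈ 7730 m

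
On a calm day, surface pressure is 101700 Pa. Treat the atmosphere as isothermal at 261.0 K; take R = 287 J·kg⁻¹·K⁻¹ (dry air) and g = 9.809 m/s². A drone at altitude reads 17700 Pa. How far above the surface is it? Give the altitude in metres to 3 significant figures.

z ≈ 13400 m

Scale height: H = RT/g = 287 × 261.0 / 9.809 = 7636.6 m.
Invert the barometric formula: z = H ln(P₀/P).
P₀/P = 101700/17700 = 5.7458; ln(5.7458) = 1.7485.
z = 7636.6 × 1.7485 = 13353 m.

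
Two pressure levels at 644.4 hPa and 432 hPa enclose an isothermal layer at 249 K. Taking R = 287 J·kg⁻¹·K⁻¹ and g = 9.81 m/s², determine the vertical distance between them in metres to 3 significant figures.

Hypsometric equation: Δz = (R T̄/g) ln(P₁/P₂).
R T̄/g = 287 × 249 / 9.81 = 7284.7 m.
ln(644.4/432) = ln(1.4917) = 0.39992.
Δz = 7284.7 × 0.39992 = 2913.3 m.

Δz ≈ 2910 m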